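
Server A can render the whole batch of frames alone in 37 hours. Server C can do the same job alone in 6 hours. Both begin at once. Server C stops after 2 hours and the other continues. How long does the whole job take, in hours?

74/3 hours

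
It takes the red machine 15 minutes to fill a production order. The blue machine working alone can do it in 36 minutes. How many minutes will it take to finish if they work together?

180/17 minutes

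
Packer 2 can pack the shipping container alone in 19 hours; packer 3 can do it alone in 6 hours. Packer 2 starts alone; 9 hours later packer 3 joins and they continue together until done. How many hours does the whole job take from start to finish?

57/5 hours

In 9 hours packer 2 does 9/19 of the job, leaving 10/19.
Packer 2 and packer 3 together work at 25/114 per hour, so finishing takes 10/19 ÷ 25/114 = 12/5 hours.
Total time = 9 + 12/5 = 57/5 hours.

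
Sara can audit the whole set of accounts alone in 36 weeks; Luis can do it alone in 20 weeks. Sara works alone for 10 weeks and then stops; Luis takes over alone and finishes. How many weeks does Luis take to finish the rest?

130/9 weeks

In 10 weeks Sara does 10/36 = 5/18 of the job, leaving 13/18.
Luis works at 1/20 per week, so finishing takes 13/18 ÷ 1/20 = 130/9 weeks.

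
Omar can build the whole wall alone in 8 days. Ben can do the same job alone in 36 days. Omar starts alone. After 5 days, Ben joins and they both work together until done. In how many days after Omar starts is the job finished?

In the first 5 days Omar alone does 5/8 of the job, leaving 3/8.
Once everyone is working, combined rate: 1/8 + 1/36 = (9 + 2)/72 = 11/72 per day.
Remaining 3/8 at 11/72 per day takes 27/11 days.
Total from the start = 5 + 27/11 = 82/11 days.

82/11 days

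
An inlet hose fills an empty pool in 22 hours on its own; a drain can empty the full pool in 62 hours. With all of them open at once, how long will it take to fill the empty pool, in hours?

341/10 hours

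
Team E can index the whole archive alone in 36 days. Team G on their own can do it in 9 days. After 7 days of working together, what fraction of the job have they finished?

35/36

Combined rate: 1/36 + 1/9 = (1 + 4)/36 = 5/36 per day.
In 7 days they complete 7·5/36 = 35/36 of the job.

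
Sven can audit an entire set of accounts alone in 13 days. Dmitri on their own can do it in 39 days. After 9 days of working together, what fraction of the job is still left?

1/13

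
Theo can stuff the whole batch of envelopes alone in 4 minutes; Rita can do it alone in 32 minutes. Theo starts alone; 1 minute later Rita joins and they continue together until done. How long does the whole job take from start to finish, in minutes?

11/3 minutes

In 1 minute Theo does 1/4 of the job, leaving 3/4.
Theo and Rita together work at 9/32 per minute, so finishing takes 3/4 ÷ 9/32 = 8/3 minutes.
Total time = 1 + 8/3 = 11/3 minutes.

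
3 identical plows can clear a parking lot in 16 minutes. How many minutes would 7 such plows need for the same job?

48/7 minutes

Total work is 3·16 = 48 plow-minutes.
With 7 plows: 48/7 minutes.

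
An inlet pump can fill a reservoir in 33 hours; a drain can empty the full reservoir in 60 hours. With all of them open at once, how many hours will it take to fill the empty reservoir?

Net rate = 1/33 − 1/60 = (20 − 11)/660 = 9/660 = 3/220 per hour.
Filling time = 1 ÷ (3/220) = 220/3 hours.

220/3 hours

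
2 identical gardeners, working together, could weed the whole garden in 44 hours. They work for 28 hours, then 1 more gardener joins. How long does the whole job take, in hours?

One gardener does 1/88 of the job per hour.
After 28 hours with 2 gardeners, 7/11 is done (4/11 left).
With 3 gardeners the rate is 3/88, so the rest takes 4/11 ÷ 3/88 = 32/3 hours.
Total = 28 + 32/3 = 116/3 hours.

116/3 hours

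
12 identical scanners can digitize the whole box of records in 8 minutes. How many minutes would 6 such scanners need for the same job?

Total work is 12·8 = 96 scanner-minutes.
With 6 scanners: 96/6 = 16 minutes.

16 minutes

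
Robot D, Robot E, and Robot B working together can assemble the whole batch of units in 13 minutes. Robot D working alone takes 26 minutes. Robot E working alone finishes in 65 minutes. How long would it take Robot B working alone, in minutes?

Combined rate is 1/13 per minute.
Known contribution: 1/26 + 1/65 = (5 + 2)/130 = 7/130 per minute.
So Robot B's rate is 1/13 − 7/130 = 3/130, meaning 130/3 minutes alone.

130/3 minutes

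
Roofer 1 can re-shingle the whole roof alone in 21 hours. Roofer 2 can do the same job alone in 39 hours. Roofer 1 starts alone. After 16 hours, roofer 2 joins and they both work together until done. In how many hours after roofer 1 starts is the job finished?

In the first 16 hours roofer 1 alone does 16/21 of the job, leaving 5/21.
Once everyone is working, combined rate: 1/21 + 1/39 = (13 + 7)/273 = 20/273 per hour.
Remaining 5/21 at 20/273 per hour takes 13/4 hours.
Total from the start = 16 + 13/4 = 77/4 hours.

77/4 hours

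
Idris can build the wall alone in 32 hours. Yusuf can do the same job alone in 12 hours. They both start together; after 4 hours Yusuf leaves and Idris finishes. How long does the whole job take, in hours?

In the first 4 hours the combined rate is 11/96, so 11/24 of the job is done, leaving 13/24.
After Yusuf leaves the rate is 1/32 per hour; the remaining 13/24 takes 52/3 hours.
Total = 4 + 52/3 = 64/3 hours.

64/3 hours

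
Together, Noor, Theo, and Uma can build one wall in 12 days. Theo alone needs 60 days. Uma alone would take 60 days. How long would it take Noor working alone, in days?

20 days

Combined rate is 1/12 per day.
Known contribution: 1/60 + 1/60 = (1 + 1)/60 = 2/60 = 1/30 per day.
So Noor's rate is 1/12 − 1/30 = 1/20, meaning 20 days alone.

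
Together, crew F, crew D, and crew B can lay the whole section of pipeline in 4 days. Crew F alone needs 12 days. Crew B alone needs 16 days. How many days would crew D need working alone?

48/5 days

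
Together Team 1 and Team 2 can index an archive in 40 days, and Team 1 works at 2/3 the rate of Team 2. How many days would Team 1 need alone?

Let Team 2's rate be r; then Team 1's rate is (2/3)r, so together (2/3 + 1)r = (5/3)r = 1/40.
Thus r = 3/200 per day.
Team 2 alone: 200/3 days; Team 1 alone: 100 days.

100 days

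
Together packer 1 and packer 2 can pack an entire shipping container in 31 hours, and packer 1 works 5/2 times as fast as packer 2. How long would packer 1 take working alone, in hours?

217/5 hours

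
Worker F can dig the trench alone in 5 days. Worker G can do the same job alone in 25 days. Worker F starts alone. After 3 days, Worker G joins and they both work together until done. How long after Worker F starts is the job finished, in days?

In the first 3 days Worker F alone does 3/5 of the job, leaving 2/5.
Once everyone is working, combined rate: 1/5 + 1/25 = (5 + 1)/25 = 6/25 per day.
Remaining 2/5 at 6/25 per day takes 5/3 days.
Total from the start = 3 + 5/3 = 14/3 days.

14/3 days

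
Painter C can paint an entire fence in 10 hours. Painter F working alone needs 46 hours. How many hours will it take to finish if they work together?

115/14 hours

Combined rate: 1/10 + 1/46 = (23 + 5)/230 = 28/230 = 14/115 per hour.
Time = 1 ÷ (14/115) = 115/14 hours.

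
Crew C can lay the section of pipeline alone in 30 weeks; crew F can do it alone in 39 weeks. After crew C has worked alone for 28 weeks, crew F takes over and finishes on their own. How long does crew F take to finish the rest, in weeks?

In 28 weeks crew C does 28/30 = 14/15 of the job, leaving 1/15.
Crew F works at 1/39 per week, so finishing takes 1/15 ÷ 1/39 = 13/5 weeks.

13/5 weeks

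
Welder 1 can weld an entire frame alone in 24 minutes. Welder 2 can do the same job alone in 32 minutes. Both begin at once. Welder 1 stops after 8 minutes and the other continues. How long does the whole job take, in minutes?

64/3 minutes

In the first 8 minutes the combined rate is 7/96, so 7/12 of the job is done, leaving 5/12.
After welder 1 leaves the rate is 1/32 per minute; the remaining 5/12 takes 40/3 minutes.
Total = 8 + 40/3 = 64/3 minutes.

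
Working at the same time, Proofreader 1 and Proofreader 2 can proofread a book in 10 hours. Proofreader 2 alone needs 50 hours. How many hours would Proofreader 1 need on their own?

Combined rate is 1/10 per hour.
Known contribution: 1/50 per hour.
So Proofreader 1's rate is 1/10 − 1/50 = 2/25, meaning 25/2 hours alone.

25/2 hours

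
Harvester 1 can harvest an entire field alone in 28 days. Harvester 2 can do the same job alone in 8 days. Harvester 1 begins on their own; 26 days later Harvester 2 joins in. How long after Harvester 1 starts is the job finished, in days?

238/9 days

In the first 26 days Harvester 1 alone does 26/28 = 13/14 of the job, leaving 1/14.
Once everyone is working, combined rate: 1/28 + 1/8 = (2 + 7)/56 = 9/56 per day.
Remaining 1/14 at 9/56 per day takes 4/9 days.
Total from the start = 26 + 4/9 = 238/9 days.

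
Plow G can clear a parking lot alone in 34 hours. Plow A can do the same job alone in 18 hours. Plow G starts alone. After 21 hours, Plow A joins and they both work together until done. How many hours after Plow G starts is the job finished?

51/2 hours

In the first 21 hours Plow G alone does 21/34 of the job, leaving 13/34.
Once everyone is working, combined rate: 1/34 + 1/18 = (9 + 17)/306 = 26/306 = 13/153 per hour.
Remaining 13/34 at 13/153 per hour takes 9/2 hours.
Total from the start = 21 + 9/2 = 51/2 hours.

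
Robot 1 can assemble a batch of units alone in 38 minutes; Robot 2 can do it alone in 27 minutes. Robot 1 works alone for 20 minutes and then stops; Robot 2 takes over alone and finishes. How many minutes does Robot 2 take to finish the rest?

243/19 minutes

In 20 minutes Robot 1 does 20/38 = 10/19 of the job, leaving 9/19.
Robot 2 works at 1/27 per minute, so finishing takes 9/19 ÷ 1/27 = 243/19 minutes.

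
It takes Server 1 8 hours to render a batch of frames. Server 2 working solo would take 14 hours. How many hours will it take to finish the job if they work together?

56/11 hours

Combined rate: 1/8 + 1/14 = (7 + 4)/56 = 11/56 per hour.
Time = 1 ÷ (11/56) = 56/11 hours.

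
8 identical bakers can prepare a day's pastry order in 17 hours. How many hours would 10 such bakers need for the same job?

Total work is 8·17 = 136 baker-hours.
With 10 bakers: 136/10 = 68/5 hours.

68/5 hours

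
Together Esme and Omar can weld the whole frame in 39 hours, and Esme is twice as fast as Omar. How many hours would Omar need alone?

117 hours

Let Omar's rate be r; then Esme's rate is 2r, so together (2 + 1)r = 3r = 1/39.
Thus r = 1/117 per hour.
Omar alone: 117 hours; Esme alone: 117/2 hours.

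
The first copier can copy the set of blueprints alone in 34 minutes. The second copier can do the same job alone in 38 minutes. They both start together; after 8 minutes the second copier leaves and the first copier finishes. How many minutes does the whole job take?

In the first 8 minutes the combined rate is 18/323, so 144/323 of the job is done, leaving 179/323.
After the second copier leaves the rate is 1/34 per minute; the remaining 179/323 takes 358/19 minutes.
Total = 8 + 358/19 = 510/19 minutes.

510/19 minutes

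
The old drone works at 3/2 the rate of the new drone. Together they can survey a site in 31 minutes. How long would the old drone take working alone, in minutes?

Let the new drone's rate be r; then the old drone's rate is (3/2)r, so together (3/2 + 1)r = (5/2)r = 1/31.
Thus r = 2/155 per minute.
The new drone alone: 155/2 minutes; the old drone alone: 155/3 minutes.

155/3 minutes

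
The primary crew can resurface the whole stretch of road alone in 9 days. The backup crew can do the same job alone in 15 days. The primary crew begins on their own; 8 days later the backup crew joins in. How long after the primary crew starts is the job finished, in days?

69/8 days

In the first 8 days the primary crew alone does 8/9 of the job, leaving 1/9.
Once everyone is working, combined rate: 1/9 + 1/15 = (5 + 3)/45 = 8/45 per day.
Remaining 1/9 at 8/45 per day takes 5/8 days.
Total from the start = 8 + 5/8 = 69/8 days.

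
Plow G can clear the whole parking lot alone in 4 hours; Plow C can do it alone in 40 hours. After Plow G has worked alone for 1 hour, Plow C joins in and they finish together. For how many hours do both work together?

30/11 hours

In 1 hour Plow G does 1/4 of the job, leaving 3/4.
Plow G and Plow C together work at 11/40 per hour, so finishing takes 3/4 ÷ 11/40 = 30/11 hours.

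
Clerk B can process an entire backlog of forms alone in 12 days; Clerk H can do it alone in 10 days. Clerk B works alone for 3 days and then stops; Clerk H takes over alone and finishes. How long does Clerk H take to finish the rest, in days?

In 3 days Clerk B does 3/12 = 1/4 of the job, leaving 3/4.
Clerk H works at 1/10 per day, so finishing takes 3/4 ÷ 1/10 = 15/2 days.

15/2 days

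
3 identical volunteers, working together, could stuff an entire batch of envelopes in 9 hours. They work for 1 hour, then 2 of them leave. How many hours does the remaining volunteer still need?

24 hours

One volunteer does 1/27 of the job per hour.
After 1 hour with 3 volunteers, 1/9 is done (8/9 left).
With 1 volunteer the rate is 1/27, so the rest takes 8/9 ÷ 1/27 = 24 hours.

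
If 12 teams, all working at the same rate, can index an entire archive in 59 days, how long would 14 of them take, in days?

Total work is 12·59 = 708 team-days.
With 14 teams: 708/14 = 354/7 days.

354/7 days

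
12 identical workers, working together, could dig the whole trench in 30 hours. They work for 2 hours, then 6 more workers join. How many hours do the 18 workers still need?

One worker does 1/360 of the job per hour.
After 2 hours with 12 workers, 1/15 is done (14/15 left).
With 18 workers the rate is 18/360 = 1/20, so the rest takes 14/15 ÷ 1/20 = 56/3 hours.

56/3 hours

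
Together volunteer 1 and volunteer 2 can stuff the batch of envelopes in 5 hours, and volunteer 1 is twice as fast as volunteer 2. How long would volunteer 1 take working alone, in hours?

Let volunteer 2's rate be r; then volunteer 1's rate is 2r, so together (2 + 1)r = 3r = 1/5.
Thus r = 1/15 per hour.
Volunteer 2 alone: 15 hours; volunteer 1 alone: 15/2 hours.

15/2 hours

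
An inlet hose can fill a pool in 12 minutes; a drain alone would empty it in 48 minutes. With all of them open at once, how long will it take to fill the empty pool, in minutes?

Net rate = 1/12 − 1/48 = (4 − 1)/48 = 3/48 = 1/16 per minute.
Filling time = 1 ÷ (1/16) = 16 minutes.

16 minutes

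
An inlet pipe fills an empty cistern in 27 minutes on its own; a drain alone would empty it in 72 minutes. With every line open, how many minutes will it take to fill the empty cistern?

216/5 minutes

Net rate = 1/27 − 1/72 = (8 − 3)/216 = 5/216 per minute.
Filling time = 1 ÷ (5/216) = 216/5 minutes.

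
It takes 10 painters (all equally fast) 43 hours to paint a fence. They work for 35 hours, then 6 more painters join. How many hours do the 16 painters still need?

5 hours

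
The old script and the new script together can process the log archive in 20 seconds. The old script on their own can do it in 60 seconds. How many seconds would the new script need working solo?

30 seconds

Combined rate is 1/20 per second.
Known contribution: 1/60 per second.
So the new script's rate is 1/20 − 1/60 = 1/30, meaning 30 seconds alone.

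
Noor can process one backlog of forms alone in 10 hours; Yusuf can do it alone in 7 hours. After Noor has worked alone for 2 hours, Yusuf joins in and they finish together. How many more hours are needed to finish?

56/17 hours

In 2 hours Noor does 2/10 = 1/5 of the job, leaving 4/5.
Noor and Yusuf together work at 17/70 per hour, so finishing takes 4/5 ÷ 17/70 = 56/17 hours.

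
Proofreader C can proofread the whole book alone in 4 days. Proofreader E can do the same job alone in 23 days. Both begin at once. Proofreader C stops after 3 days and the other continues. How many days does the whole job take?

In the first 3 days the combined rate is 27/92, so 81/92 of the job is done, leaving 11/92.
After proofreader C leaves the rate is 1/23 per day; the remaining 11/92 takes 11/4 days.
Total = 3 + 11/4 = 23/4 days.

23/4 days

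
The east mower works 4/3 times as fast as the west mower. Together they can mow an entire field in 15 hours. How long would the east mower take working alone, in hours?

105/4 hours

Let the west mower's rate be r; then the east mower's rate is (4/3)r, so together (4/3 + 1)r = (7/3)r = 1/15.
Thus r = 1/35 per hour.
The west mower alone: 35 hours; the east mower alone: 105/4 hours.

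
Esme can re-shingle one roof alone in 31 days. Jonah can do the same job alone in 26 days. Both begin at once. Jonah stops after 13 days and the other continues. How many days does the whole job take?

In the first 13 days the combined rate is 57/806, so 57/62 of the job is done, leaving 5/62.
After Jonah leaves the rate is 1/31 per day; the remaining 5/62 takes 5/2 days.
Total = 13 + 5/2 = 31/2 days.

31/2 days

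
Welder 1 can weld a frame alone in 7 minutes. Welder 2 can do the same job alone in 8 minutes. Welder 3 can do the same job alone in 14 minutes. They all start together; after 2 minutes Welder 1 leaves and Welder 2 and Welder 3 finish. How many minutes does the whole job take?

In the first 2 minutes the combined rate is 19/56, so 19/28 of the job is done, leaving 9/28.
After Welder 1 leaves the rate is 11/56 per minute; the remaining 9/28 takes 18/11 minutes.
Total = 2 + 18/11 = 40/11 minutes.

40/11 minutes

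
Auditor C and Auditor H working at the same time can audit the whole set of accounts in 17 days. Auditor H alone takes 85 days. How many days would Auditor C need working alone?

Combined rate is 1/17 per day.
Known contribution: 1/85 per day.
So Auditor C's rate is 1/17 − 1/85 = 4/85, meaning 85/4 days alone.

85/4 days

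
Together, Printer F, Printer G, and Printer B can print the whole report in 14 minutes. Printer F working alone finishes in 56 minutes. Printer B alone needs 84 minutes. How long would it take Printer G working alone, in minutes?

Combined rate is 1/14 per minute.
Known contribution: 1/56 + 1/84 = (3 + 2)/168 = 5/168 per minute.
So Printer G's rate is 1/14 − 5/168 = 1/24, meaning 24 minutes alone.

24 minutes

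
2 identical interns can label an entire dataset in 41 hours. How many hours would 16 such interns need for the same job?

41/8 hours

Total work is 2·41 = 82 intern-hours.
With 16 interns: 82/16 = 41/8 hours.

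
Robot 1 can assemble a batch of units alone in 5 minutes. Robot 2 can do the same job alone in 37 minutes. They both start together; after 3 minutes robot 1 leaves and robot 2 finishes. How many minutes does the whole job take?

In the first 3 minutes the combined rate is 42/185, so 126/185 of the job is done, leaving 59/185.
After robot 1 leaves the rate is 1/37 per minute; the remaining 59/185 takes 59/5 minutes.
Total = 3 + 59/5 = 74/5 minutes.

74/5 minutes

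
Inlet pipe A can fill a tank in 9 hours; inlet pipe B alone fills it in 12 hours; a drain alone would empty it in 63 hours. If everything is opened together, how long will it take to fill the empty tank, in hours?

28/5 hours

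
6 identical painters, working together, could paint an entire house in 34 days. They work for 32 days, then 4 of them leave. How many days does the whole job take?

38 days

One painter does 1/204 of the job per day.
After 32 days with 6 painters, 16/17 is done (1/17 left).
With 2 painters the rate is 2/204 = 1/102, so the rest takes 1/17 ÷ 1/102 = 6 days.
Total = 32 + 6 = 38 days.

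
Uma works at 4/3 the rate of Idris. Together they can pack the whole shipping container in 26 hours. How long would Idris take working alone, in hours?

Let Idris's rate be r; then Uma's rate is (4/3)r, so together (4/3 + 1)r = (7/3)r = 1/26.
Thus r = 3/182 per hour.
Idris alone: 182/3 hours; Uma alone: 91/2 hours.

182/3 hours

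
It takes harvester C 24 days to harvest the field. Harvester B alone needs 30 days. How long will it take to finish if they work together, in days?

With two workers the combined time is the product over the sum: 24·30/(24+30) = 720/54 = 40/3 days.

40/3 days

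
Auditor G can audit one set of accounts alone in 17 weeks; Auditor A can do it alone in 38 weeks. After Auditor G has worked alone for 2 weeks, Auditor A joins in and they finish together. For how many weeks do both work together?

114/11 weeks

In 2 weeks Auditor G does 2/17 of the job, leaving 15/17.
Auditor G and Auditor A together work at 55/646 per week, so finishing takes 15/17 ÷ 55/646 = 114/11 weeks.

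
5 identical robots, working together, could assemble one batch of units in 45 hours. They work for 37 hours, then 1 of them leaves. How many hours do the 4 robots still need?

10 hours

One robot does 1/225 of the job per hour.
After 37 hours with 5 robots, 37/45 is done (8/45 left).
With 4 robots the rate is 4/225, so the rest takes 8/45 ÷ 4/225 = 10 hours.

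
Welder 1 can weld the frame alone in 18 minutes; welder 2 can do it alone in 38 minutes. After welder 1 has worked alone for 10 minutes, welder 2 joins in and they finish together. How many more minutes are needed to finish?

In 10 minutes welder 1 does 10/18 = 5/9 of the job, leaving 4/9.
Welder 1 and welder 2 together work at 14/171 per minute, so finishing takes 4/9 ÷ 14/171 = 38/7 minutes.

38/7 minutes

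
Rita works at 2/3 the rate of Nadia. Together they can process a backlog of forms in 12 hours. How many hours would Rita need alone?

30 hours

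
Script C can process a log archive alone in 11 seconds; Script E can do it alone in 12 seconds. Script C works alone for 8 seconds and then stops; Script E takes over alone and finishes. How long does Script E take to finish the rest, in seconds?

In 8 seconds Script C does 8/11 of the job, leaving 3/11.
Script E works at 1/12 per second, so finishing takes 3/11 ÷ 1/12 = 36/11 seconds.

36/11 seconds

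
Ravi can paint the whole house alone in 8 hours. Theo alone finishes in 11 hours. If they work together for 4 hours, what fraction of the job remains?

Combined rate: 1/8 + 1/11 = (11 + 8)/88 = 19/88 per hour.
In 4 hours they complete 4·19/88 = 19/22 of the job.
So 3/22 remains.

3/22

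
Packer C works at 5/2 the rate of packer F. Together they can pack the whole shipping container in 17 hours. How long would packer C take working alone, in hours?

119/5 hours

Let packer F's rate be r; then packer C's rate is (5/2)r, so together (5/2 + 1)r = (7/2)r = 1/17.
Thus r = 2/119 per hour.
Packer F alone: 119/2 hours; packer C alone: 119/5 hours.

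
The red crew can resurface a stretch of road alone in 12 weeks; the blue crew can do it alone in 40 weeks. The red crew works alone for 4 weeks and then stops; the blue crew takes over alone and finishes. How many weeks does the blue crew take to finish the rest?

80/3 weeks

In 4 weeks the red crew does 4/12 = 1/3 of the job, leaving 2/3.
The blue crew works at 1/40 per week, so finishing takes 2/3 ÷ 1/40 = 80/3 weeks.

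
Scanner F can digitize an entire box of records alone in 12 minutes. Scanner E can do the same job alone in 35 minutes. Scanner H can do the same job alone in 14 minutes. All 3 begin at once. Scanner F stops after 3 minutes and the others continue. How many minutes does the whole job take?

15/2 minutes

In the first 3 minutes the combined rate is 11/60, so 11/20 of the job is done, leaving 9/20.
After Scanner F leaves the rate is 1/10 per minute; the remaining 9/20 takes 9/2 minutes.
Total = 3 + 9/2 = 15/2 minutes.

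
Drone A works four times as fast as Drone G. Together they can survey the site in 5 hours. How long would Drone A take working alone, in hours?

25/4 hours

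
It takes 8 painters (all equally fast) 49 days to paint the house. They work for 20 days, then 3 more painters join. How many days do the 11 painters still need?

232/11 days

One painter does 1/392 of the job per day.
After 20 days with 8 painters, 20/49 is done (29/49 left).
With 11 painters the rate is 11/392, so the rest takes 29/49 ÷ 11/392 = 232/11 days.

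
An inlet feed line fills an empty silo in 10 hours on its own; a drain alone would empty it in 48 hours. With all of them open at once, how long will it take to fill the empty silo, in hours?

240/19 hours

Net rate = 1/10 − 1/48 = (24 − 5)/240 = 19/240 per hour.
Filling time = 1 ÷ (19/240) = 240/19 hours.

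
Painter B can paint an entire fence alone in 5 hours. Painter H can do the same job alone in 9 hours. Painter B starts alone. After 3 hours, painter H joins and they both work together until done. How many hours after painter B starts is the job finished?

In the first 3 hours painter B alone does 3/5 of the job, leaving 2/5.
Once everyone is working, combined rate: 1/5 + 1/9 = (9 + 5)/45 = 14/45 per hour.
Remaining 2/5 at 14/45 per hour takes 9/7 hours.
Total from the start = 3 + 9/7 = 30/7 hours.

30/7 hours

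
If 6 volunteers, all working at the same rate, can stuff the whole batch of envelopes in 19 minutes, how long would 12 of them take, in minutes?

19/2 minutes

Total work is 6·19 = 114 volunteer-minutes.
With 12 volunteers: 114/12 = 19/2 minutes.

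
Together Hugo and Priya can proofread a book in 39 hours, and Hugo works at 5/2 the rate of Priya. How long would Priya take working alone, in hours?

Let Priya's rate be r; then Hugo's rate is (5/2)r, so together (5/2 + 1)r = (7/2)r = 1/39.
Thus r = 2/273 per hour.
Priya alone: 273/2 hours; Hugo alone: 273/5 hours.

273/2 hours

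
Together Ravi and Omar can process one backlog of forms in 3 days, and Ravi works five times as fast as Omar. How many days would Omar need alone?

18 days

Let Omar's rate be r; then Ravi's rate is 5r, so together (5 + 1)r = 6r = 1/3.
Thus r = 1/18 per day.
Omar alone: 18 days; Ravi alone: 18/5 days.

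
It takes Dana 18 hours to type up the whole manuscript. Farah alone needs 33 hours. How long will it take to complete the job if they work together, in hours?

Combined rate: 1/18 + 1/33 = (11 + 6)/198 = 17/198 per hour.
Time = 1 ÷ (17/198) = 198/17 hours.

198/17 hours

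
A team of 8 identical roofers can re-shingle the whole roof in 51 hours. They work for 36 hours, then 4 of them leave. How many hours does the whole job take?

66 hours

One roofer does 1/408 of the job per hour.
After 36 hours with 8 roofers, 12/17 is done (5/17 left).
With 4 roofers the rate is 4/408 = 1/102, so the rest takes 5/17 ÷ 1/102 = 30 hours.
Total = 36 + 30 = 66 hours.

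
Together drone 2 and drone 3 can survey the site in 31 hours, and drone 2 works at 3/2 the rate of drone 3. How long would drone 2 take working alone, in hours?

Let drone 3's rate be r; then drone 2's rate is (3/2)r, so together (3/2 + 1)r = (5/2)r = 1/31.
Thus r = 2/155 per hour.
Drone 3 alone: 155/2 hours; drone 2 alone: 155/3 hours.

155/3 hours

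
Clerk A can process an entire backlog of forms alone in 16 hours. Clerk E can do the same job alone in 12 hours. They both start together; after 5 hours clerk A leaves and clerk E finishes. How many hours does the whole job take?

In the first 5 hours the combined rate is 7/48, so 35/48 of the job is done, leaving 13/48.
After clerk A leaves the rate is 1/12 per hour; the remaining 13/48 takes 13/4 hours.
Total = 5 + 13/4 = 33/4 hours.

33/4 hours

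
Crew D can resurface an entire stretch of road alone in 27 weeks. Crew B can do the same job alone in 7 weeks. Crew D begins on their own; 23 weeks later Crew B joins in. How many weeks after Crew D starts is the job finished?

405/17 weeks

In the first 23 weeks Crew D alone does 23/27 of the job, leaving 4/27.
Once everyone is working, combined rate: 1/27 + 1/7 = (7 + 27)/189 = 34/189 per week.
Remaining 4/27 at 34/189 per week takes 14/17 weeks.
Total from the start = 23 + 14/17 = 405/17 weeks.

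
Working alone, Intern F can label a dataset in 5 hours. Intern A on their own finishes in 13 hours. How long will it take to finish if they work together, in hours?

Combined rate: 1/5 + 1/13 = (13 + 5)/65 = 18/65 per hour.
Time = 1 ÷ (18/65) = 65/18 hours.

65/18 hours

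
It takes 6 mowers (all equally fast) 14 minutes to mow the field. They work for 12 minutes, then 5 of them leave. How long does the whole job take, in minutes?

24 minutes

One mower does 1/84 of the job per minute.
After 12 minutes with 6 mowers, 6/7 is done (1/7 left).
With 1 mower the rate is 1/84, so the rest takes 1/7 ÷ 1/84 = 12 minutes.
Total = 12 + 12 = 24 minutes.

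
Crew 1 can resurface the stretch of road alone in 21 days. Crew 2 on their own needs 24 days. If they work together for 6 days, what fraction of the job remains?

Combined rate: 1/21 + 1/24 = (8 + 7)/168 = 15/168 = 5/56 per day.
In 6 days they complete 6·5/56 = 15/28 of the job.
So 13/28 remains.

13/28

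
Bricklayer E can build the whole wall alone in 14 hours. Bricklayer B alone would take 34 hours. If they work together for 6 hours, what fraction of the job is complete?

72/119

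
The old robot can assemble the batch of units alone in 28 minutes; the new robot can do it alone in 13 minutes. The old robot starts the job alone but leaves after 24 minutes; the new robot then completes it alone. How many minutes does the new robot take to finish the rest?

In 24 minutes the old robot does 24/28 = 6/7 of the job, leaving 1/7.
The new robot works at 1/13 per minute, so finishing takes 1/7 ÷ 1/13 = 13/7 minutes.

13/7 minutes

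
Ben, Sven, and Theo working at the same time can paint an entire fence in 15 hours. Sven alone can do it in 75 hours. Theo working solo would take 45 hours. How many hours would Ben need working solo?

Combined rate is 1/15 per hour.
Known contribution: 1/75 + 1/45 = (3 + 5)/225 = 8/225 per hour.
So Ben's rate is 1/15 − 8/225 = 7/225, meaning 225/7 hours alone.

225/7 hours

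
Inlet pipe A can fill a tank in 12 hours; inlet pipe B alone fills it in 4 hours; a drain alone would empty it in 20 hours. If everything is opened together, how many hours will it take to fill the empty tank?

60/17 hours

Net rate = 1/12 + 1/4 − 1/20 = (5 + 15 − 3)/60 = 17/60 per hour.
Filling time = 1 ÷ (17/60) = 60/17 hours.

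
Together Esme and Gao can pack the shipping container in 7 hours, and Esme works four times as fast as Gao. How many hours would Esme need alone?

Let Gao's rate be r; then Esme's rate is 4r, so together (4 + 1)r = 5r = 1/7.
Thus r = 1/35 per hour.
Gao alone: 35 hours; Esme alone: 35/4 hours.

35/4 hours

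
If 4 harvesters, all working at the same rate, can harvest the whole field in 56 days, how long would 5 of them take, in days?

Total work is 4·56 = 224 harvester-days.
With 5 harvesters: 224/5 days.

224/5 days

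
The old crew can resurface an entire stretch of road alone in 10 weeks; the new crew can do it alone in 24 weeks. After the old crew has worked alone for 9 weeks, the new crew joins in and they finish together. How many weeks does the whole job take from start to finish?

165/17 weeks

In 9 weeks the old crew does 9/10 of the job, leaving 1/10.
The old crew and the new crew together work at 17/120 per week, so finishing takes 1/10 ÷ 17/120 = 12/17 weeks.
Total time = 9 + 12/17 = 165/17 weeks.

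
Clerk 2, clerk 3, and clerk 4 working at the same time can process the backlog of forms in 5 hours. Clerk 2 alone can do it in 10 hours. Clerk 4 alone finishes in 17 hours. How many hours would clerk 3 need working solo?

Combined rate is 1/5 per hour.
Known contribution: 1/10 + 1/17 = (17 + 10)/170 = 27/170 per hour.
So clerk 3's rate is 1/5 − 27/170 = 7/170, meaning 170/7 hours alone.

170/7 hours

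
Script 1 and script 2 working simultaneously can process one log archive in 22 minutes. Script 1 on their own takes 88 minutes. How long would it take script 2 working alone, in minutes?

88/3 minutes

Combined rate is 1/22 per minute.
Known contribution: 1/88 per minute.
So script 2's rate is 1/22 − 1/88 = 3/88, meaning 88/3 minutes alone.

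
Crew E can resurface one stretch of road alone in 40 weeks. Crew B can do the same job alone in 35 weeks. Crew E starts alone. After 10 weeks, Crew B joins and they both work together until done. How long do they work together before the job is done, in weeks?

In the first 10 weeks Crew E alone does 10/40 = 1/4 of the job, leaving 3/4.
Once everyone is working, combined rate: 1/40 + 1/35 = (7 + 8)/280 = 15/280 = 3/56 per week.
Remaining 3/4 at 3/56 per week takes 14 weeks.

14 weeks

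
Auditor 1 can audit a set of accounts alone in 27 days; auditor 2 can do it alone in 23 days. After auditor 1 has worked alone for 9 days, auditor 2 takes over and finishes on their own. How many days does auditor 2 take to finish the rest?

46/3 days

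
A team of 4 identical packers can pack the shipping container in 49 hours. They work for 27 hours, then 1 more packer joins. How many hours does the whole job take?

223/5 hours

One packer does 1/196 of the job per hour.
After 27 hours with 4 packers, 27/49 is done (22/49 left).
With 5 packers the rate is 5/196, so the rest takes 22/49 ÷ 5/196 = 88/5 hours.
Total = 27 + 88/5 = 223/5 hours.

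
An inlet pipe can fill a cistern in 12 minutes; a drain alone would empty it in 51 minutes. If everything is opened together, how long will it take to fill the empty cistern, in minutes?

204/13 minutes

Net rate = 1/12 − 1/51 = (17 − 4)/204 = 13/204 per minute.
Filling time = 1 ÷ (13/204) = 204/13 minutes.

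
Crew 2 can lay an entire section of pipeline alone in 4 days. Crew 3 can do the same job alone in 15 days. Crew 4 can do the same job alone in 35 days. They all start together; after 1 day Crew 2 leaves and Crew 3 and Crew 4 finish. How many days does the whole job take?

63/8 days

In the first 1 day the combined rate is 29/84, so 29/84 of the job is done, leaving 55/84.
After Crew 2 leaves the rate is 2/21 per day; the remaining 55/84 takes 55/8 days.
Total = 1 + 55/8 = 63/8 days.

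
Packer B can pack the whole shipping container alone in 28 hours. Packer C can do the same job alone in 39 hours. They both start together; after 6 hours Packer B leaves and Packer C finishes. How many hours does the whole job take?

429/14 hours

In the first 6 hours the combined rate is 67/1092, so 67/182 of the job is done, leaving 115/182.
After Packer B leaves the rate is 1/39 per hour; the remaining 115/182 takes 345/14 hours.
Total = 6 + 345/14 = 429/14 hours.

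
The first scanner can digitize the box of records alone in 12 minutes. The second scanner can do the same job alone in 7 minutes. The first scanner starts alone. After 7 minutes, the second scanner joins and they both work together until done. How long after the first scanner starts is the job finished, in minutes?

168/19 minutes

In the first 7 minutes the first scanner alone does 7/12 of the job, leaving 5/12.
Once everyone is working, combined rate: 1/12 + 1/7 = (7 + 12)/84 = 19/84 per minute.
Remaining 5/12 at 19/84 per minute takes 35/19 minutes.
Total from the start = 7 + 35/19 = 168/19 minutes.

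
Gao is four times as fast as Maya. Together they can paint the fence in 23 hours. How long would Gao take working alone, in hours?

115/4 hours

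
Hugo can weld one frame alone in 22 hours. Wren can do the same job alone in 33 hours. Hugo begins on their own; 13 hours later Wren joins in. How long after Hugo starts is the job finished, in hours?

92/5 hours

In the first 13 hours Hugo alone does 13/22 of the job, leaving 9/22.
Once everyone is working, combined rate: 1/22 + 1/33 = (3 + 2)/66 = 5/66 per hour.
Remaining 9/22 at 5/66 per hour takes 27/5 hours.
Total from the start = 13 + 27/5 = 92/5 hours.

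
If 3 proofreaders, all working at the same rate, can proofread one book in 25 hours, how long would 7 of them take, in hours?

Total work is 3·25 = 75 proofreader-hours.
With 7 proofreaders: 75/7 hours.

75/7 hours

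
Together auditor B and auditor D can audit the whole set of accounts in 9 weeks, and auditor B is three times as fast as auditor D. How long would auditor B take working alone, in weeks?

Let auditor D's rate be r; then auditor B's rate is 3r, so together (3 + 1)r = 4r = 1/9.
Thus r = 1/36 per week.
Auditor D alone: 36 weeks; auditor B alone: 12 weeks.

12 weeks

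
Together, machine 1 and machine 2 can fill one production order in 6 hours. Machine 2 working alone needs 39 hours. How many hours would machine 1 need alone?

78/11 hours

Combined rate is 1/6 per hour.
Known contribution: 1/39 per hour.
So machine 1's rate is 1/6 − 1/39 = 11/78, meaning 78/11 hours alone.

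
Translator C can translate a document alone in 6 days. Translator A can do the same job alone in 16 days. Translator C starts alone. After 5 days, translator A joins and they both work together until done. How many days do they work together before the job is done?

8/11 days

In the first 5 days translator C alone does 5/6 of the job, leaving 1/6.
Once everyone is working, combined rate: 1/6 + 1/16 = (8 + 3)/48 = 11/48 per day.
Remaining 1/6 at 11/48 per day takes 8/11 days.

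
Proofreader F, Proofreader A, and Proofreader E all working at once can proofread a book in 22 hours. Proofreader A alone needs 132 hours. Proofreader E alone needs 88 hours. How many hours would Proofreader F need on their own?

Combined rate is 1/22 per hour.
Known contribution: 1/132 + 1/88 = (2 + 3)/264 = 5/264 per hour.
So Proofreader F's rate is 1/22 − 5/264 = 7/264, meaning 264/7 hours alone.

264/7 hours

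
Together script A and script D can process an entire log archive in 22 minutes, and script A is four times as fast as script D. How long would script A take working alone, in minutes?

55/2 minutes

Let script D's rate be r; then script A's rate is 4r, so together (4 + 1)r = 5r = 1/22.
Thus r = 1/110 per minute.
Script D alone: 110 minutes; script A alone: 55/2 minutes.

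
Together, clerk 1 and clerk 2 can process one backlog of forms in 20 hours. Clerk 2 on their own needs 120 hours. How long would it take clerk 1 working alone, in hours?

Combined rate is 1/20 per hour.
Known contribution: 1/120 per hour.
So clerk 1's rate is 1/20 − 1/120 = 1/24, meaning 24 hours alone.

24 hours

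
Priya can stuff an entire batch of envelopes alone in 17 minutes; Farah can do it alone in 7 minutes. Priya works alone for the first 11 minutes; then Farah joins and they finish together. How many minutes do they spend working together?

In 11 minutes Priya does 11/17 of the job, leaving 6/17.
Priya and Farah together work at 24/119 per minute, so finishing takes 6/17 ÷ 24/119 = 7/4 minutes.

7/4 minutes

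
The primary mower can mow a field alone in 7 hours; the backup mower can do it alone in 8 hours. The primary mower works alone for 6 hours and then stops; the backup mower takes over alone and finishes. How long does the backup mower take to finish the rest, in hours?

8/7 hours

In 6 hours the primary mower does 6/7 of the job, leaving 1/7.
The backup mower works at 1/8 per hour, so finishing takes 1/7 ÷ 1/8 = 8/7 hours.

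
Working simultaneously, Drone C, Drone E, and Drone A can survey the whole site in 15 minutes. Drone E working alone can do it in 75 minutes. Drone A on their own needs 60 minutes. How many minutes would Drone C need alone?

300/11 minutes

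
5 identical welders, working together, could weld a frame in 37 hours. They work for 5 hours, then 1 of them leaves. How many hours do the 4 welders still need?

40 hours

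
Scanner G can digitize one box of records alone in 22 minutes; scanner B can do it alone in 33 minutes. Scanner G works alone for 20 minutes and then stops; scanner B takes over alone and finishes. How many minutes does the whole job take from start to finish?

In 20 minutes scanner G does 20/22 = 10/11 of the job, leaving 1/11.
Scanner B works at 1/33 per minute, so finishing takes 1/11 ÷ 1/33 = 3 minutes.
Total time = 20 + 3 = 23 minutes.

23 minutes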